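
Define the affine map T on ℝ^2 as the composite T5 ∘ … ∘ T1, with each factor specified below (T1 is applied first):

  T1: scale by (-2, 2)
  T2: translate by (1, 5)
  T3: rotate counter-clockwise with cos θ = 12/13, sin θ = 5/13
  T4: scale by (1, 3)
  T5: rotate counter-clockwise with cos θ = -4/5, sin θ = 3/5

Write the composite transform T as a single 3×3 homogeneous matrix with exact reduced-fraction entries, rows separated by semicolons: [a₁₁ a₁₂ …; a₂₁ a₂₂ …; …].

T1 = [-2 0 0; 0 2 0; 0 0 1]
T2·T1 = [-2 0 1; 0 2 5; 0 0 1]
T3·…·T1 = [-24/13 -10/13 -1; -10/13 24/13 5; 0 0 1]
T4·…·T1 = [-24/13 -10/13 -1; -30/13 72/13 15; 0 0 1]
T5·…·T1 = [186/65 -176/65 -41/5; 48/65 -318/65 -63/5; 0 0 1]

T = [186/65 -176/65 -41/5; 48/65 -318/65 -63/5; 0 0 1]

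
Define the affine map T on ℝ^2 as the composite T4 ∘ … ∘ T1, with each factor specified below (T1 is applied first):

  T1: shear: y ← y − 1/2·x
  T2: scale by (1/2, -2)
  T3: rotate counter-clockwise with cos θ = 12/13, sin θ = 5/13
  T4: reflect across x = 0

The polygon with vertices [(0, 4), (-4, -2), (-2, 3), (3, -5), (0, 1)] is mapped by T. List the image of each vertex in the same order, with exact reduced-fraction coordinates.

T1 shear: y ← y − 1/2·x: (0, 4) → (0, 4); (-4, -2) → (-4, 0); (-2, 3) → (-2, 4); (3, -5) → (3, -13/2); (0, 1) → (0, 1)
T2 scale by (1/2, -2): (0, 4) → (0, -8); (-4, 0) → (-2, 0); (-2, 4) → (-1, -8); (3, -13/2) → (3/2, 13); (0, 1) → (0, -2)
T3 rotate counter-clockwise with cos θ = 12/13, sin θ = 5/13: (0, -8) → (40/13, -96/13); (-2, 0) → (-24/13, -10/13); (-1, -8) → (28/13, -101/13); (3/2, 13) → (-47/13, 327/26); (0, -2) → (10/13, -24/13)
T4 reflect across x = 0: (40/13, -96/13) → (-40/13, -96/13); (-24/13, -10/13) → (24/13, -10/13); (28/13, -101/13) → (-28/13, -101/13); (-47/13, 327/26) → (47/13, 327/26); (10/13, -24/13) → (-10/13, -24/13)

image vertices: (-40/13, -96/13), (24/13, -10/13), (-28/13, -101/13), (47/13, 327/26), (-10/13, -24/13)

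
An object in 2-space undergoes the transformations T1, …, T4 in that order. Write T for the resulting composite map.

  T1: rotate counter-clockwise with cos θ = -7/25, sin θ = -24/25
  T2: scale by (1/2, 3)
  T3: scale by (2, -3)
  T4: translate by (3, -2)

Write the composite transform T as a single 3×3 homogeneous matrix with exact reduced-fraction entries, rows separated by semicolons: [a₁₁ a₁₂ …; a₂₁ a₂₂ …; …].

T1 = [-7/25 24/25 0; -24/25 -7/25 0; 0 0 1]
T2·T1 = [-7/50 12/25 0; -72/25 -21/25 0; 0 0 1]
T3·…·T1 = [-7/25 24/25 0; 216/25 63/25 0; 0 0 1]
T4·…·T1 = [-7/25 24/25 3; 216/25 63/25 -2; 0 0 1]

T = [-7/25 24/25 3; 216/25 63/25 -2; 0 0 1]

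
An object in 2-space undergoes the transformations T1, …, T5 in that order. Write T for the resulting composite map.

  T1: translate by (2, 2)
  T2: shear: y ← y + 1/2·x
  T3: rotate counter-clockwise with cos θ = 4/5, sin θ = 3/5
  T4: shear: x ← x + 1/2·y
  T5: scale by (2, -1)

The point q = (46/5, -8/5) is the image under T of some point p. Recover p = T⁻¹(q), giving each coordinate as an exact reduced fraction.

p = (2, -5)

T1 = [1 0 2; 0 1 2; 0 0 1]
T2·T1 = [1 0 2; 1/2 1 3; 0 0 1]
T3·…·T1 = [1/2 -3/5 -1/5; 1 4/5 18/5; 0 0 1]
T4·…·T1 = [1 -1/5 8/5; 1 4/5 18/5; 0 0 1]
T5·…·T1 = [2 -2/5 16/5; -1 -4/5 -18/5; 0 0 1]
det M = -2; M⁻¹ = [2/5 -1/5 -2; -1/2 -1 -2; 0 0 1]
M⁻¹ · (46/5, -8/5)ᵀ = (2, -5)ᵀ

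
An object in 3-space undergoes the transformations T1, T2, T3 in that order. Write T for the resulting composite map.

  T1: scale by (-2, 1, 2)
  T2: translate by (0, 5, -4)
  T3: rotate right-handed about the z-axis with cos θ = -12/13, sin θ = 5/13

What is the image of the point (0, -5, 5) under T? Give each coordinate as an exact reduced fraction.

T(p) = (0, 0, 6)

T1 scale by (-2, 1, 2): (0, -5, 5) → (0, -5, 10)
T2 translate by (0, 5, -4): (0, -5, 10) → (0, 0, 6)
T3 rotate right-handed about the z-axis with cos θ = -12/13, sin θ = 5/13: (0, 0, 6) → (0, 0, 6)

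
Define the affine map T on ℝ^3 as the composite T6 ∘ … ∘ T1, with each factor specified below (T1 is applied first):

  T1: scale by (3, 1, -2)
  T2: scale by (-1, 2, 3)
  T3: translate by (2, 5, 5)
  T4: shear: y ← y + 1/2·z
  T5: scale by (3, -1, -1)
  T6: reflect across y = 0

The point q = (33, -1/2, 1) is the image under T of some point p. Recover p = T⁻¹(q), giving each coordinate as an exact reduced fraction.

T1 = [3 0 0 0; 0 1 0 0; 0 0 -2 0; 0 0 0 1]
T2·T1 = [-3 0 0 0; 0 2 0 0; 0 0 -6 0; 0 0 0 1]
T3·…·T1 = [-3 0 0 2; 0 2 0 5; 0 0 -6 5; 0 0 0 1]
T4·…·T1 = [-3 0 0 2; 0 2 -3 15/2; 0 0 -6 5; 0 0 0 1]
T5·…·T1 = [-9 0 0 6; 0 -2 3 -15/2; 0 0 6 -5; 0 0 0 1]
T6·…·T1 = [-9 0 0 6; 0 2 -3 15/2; 0 0 6 -5; 0 0 0 1]
det M = -108; M⁻¹ = [-1/9 0 0 2/3; 0 1/2 1/4 -5/2; 0 0 1/6 5/6; 0 0 0 1]
M⁻¹ · (33, -1/2, 1)ᵀ = (-3, -5/2, 1)ᵀ

p = (-3, -5/2, 1)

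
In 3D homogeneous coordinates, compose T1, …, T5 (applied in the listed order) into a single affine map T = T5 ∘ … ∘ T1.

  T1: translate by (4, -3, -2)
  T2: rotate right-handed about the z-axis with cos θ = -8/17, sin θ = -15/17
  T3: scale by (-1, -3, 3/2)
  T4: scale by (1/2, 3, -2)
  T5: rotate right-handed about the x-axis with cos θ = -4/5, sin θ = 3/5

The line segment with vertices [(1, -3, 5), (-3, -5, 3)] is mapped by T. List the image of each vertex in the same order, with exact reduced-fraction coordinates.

T1 translate by (4, -3, -2): (1, -3, 5) → (5, -6, 3); (-3, -5, 3) → (1, -8, 1)
T2 rotate right-handed about the z-axis with cos θ = -8/17, sin θ = -15/17: (5, -6, 3) → (-130/17, -27/17, 3); (1, -8, 1) → (-128/17, 49/17, 1)
T3 scale by (-1, -3, 3/2): (-130/17, -27/17, 3) → (130/17, 81/17, 9/2); (-128/17, 49/17, 1) → (128/17, -147/17, 3/2)
T4 scale by (1/2, 3, -2): (130/17, 81/17, 9/2) → (65/17, 243/17, -9); (128/17, -147/17, 3/2) → (64/17, -441/17, -3)
T5 rotate right-handed about the x-axis with cos θ = -4/5, sin θ = 3/5: (65/17, 243/17, -9) → (65/17, -513/85, 1341/85); (64/17, -441/17, -3) → (64/17, 1917/85, -1119/85)

image vertices: (65/17, -513/85, 1341/85), (64/17, 1917/85, -1119/85)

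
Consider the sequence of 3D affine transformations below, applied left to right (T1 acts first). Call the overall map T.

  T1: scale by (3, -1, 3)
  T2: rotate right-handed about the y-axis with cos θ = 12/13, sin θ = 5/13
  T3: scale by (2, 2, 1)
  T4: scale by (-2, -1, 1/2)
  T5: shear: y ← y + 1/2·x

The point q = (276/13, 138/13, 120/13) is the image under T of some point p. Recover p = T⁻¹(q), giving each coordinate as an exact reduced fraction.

T1 = [3 0 0 0; 0 -1 0 0; 0 0 3 0; 0 0 0 1]
T2·T1 = [36/13 0 15/13 0; 0 -1 0 0; -15/13 0 36/13 0; 0 0 0 1]
T3·…·T1 = [72/13 0 30/13 0; 0 -2 0 0; -15/13 0 36/13 0; 0 0 0 1]
T4·…·T1 = [-144/13 0 -60/13 0; 0 2 0 0; -15/26 0 18/13 0; 0 0 0 1]
T5·…·T1 = [-144/13 0 -60/13 0; -72/13 2 -30/13 0; -15/26 0 18/13 0; 0 0 0 1]
det M = -36; M⁻¹ = [-1/13 0 -10/39 0; -1/4 1/2 0 0; -5/156 0 8/13 0; 0 0 0 1]
M⁻¹ · (276/13, 138/13, 120/13)ᵀ = (-4, 0, 5)ᵀ

p = (-4, 0, 5)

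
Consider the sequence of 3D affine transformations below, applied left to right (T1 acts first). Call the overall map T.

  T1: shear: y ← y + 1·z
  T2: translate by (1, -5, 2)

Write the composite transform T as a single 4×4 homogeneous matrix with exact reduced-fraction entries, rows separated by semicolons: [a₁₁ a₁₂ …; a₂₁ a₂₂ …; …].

T = [1 0 0 1; 0 1 1 -5; 0 0 1 2; 0 0 0 1]

T1 = [1 0 0 0; 0 1 1 0; 0 0 1 0; 0 0 0 1]
T2·T1 = [1 0 0 1; 0 1 1 -5; 0 0 1 2; 0 0 0 1]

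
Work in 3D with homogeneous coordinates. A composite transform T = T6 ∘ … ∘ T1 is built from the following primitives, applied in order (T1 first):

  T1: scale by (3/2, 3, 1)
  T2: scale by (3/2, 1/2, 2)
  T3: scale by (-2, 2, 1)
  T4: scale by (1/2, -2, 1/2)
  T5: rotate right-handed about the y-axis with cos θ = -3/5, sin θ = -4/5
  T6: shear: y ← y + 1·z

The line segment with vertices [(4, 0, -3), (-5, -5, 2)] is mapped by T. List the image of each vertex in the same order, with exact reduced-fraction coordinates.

image vertices: (39/5, -27/5, -27/5), (-167/20, 189/5, 39/5)

T1 scale by (3/2, 3, 1): (4, 0, -3) → (6, 0, -3); (-5, -5, 2) → (-15/2, -15, 2)
T2 scale by (3/2, 1/2, 2): (6, 0, -3) → (9, 0, -6); (-15/2, -15, 2) → (-45/4, -15/2, 4)
T3 scale by (-2, 2, 1): (9, 0, -6) → (-18, 0, -6); (-45/4, -15/2, 4) → (45/2, -15, 4)
T4 scale by (1/2, -2, 1/2): (-18, 0, -6) → (-9, 0, -3); (45/2, -15, 4) → (45/4, 30, 2)
T5 rotate right-handed about the y-axis with cos θ = -3/5, sin θ = -4/5: (-9, 0, -3) → (39/5, 0, -27/5); (45/4, 30, 2) → (-167/20, 30, 39/5)
T6 shear: y ← y + 1·z: (39/5, 0, -27/5) → (39/5, -27/5, -27/5); (-167/20, 30, 39/5) → (-167/20, 189/5, 39/5)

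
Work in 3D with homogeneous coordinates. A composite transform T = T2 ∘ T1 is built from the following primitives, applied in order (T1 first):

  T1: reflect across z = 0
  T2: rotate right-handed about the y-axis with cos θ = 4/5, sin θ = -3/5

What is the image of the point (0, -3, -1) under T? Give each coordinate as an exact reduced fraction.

T1 reflect across z = 0: (0, -3, -1) → (0, -3, 1)
T2 rotate right-handed about the y-axis with cos θ = 4/5, sin θ = -3/5: (0, -3, 1) → (-3/5, -3, 4/5)

T(p) = (-3/5, -3, 4/5)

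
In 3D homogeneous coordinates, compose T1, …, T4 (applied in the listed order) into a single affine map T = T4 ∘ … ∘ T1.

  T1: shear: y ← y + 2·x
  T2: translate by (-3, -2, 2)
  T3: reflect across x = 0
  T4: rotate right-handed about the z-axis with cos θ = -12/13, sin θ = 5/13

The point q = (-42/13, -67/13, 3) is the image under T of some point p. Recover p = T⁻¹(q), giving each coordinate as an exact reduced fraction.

T1 = [1 0 0 0; 2 1 0 0; 0 0 1 0; 0 0 0 1]
T2·T1 = [1 0 0 -3; 2 1 0 -2; 0 0 1 2; 0 0 0 1]
T3·…·T1 = [-1 0 0 3; 2 1 0 -2; 0 0 1 2; 0 0 0 1]
T4·…·T1 = [2/13 -5/13 0 -2; -29/13 -12/13 0 3; 0 0 1 2; 0 0 0 1]
det M = -1; M⁻¹ = [12/13 -5/13 0 3; -29/13 -2/13 0 -4; 0 0 1 -2; 0 0 0 1]
M⁻¹ · (-42/13, -67/13, 3)ᵀ = (2, 4, 1)ᵀ

p = (2, 4, 1)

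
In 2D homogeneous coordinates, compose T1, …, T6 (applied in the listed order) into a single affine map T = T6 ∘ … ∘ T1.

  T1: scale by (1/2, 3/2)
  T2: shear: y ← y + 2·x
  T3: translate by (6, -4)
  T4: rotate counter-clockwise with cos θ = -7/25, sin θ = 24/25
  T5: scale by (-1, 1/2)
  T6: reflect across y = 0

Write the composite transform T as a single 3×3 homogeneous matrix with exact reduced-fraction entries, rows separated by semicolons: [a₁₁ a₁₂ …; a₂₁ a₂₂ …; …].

T1 = [1/2 0 0; 0 3/2 0; 0 0 1]
T2·T1 = [1/2 0 0; 1 3/2 0; 0 0 1]
T3·…·T1 = [1/2 0 6; 1 3/2 -4; 0 0 1]
T4·…·T1 = [-11/10 -36/25 54/25; 1/5 -21/50 172/25; 0 0 1]
T5·…·T1 = [11/10 36/25 -54/25; 1/10 -21/100 86/25; 0 0 1]
T6·…·T1 = [11/10 36/25 -54/25; -1/10 21/100 -86/25; 0 0 1]

T = [11/10 36/25 -54/25; -1/10 21/100 -86/25; 0 0 1]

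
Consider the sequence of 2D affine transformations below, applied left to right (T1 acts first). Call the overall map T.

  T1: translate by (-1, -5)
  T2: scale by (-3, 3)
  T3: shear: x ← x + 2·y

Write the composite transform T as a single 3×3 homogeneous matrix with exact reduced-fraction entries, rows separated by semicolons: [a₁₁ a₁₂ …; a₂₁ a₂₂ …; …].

T = [-3 6 -27; 0 3 -15; 0 0 1]

T1 = [1 0 -1; 0 1 -5; 0 0 1]
T2·T1 = [-3 0 3; 0 3 -15; 0 0 1]
T3·…·T1 = [-3 6 -27; 0 3 -15; 0 0 1]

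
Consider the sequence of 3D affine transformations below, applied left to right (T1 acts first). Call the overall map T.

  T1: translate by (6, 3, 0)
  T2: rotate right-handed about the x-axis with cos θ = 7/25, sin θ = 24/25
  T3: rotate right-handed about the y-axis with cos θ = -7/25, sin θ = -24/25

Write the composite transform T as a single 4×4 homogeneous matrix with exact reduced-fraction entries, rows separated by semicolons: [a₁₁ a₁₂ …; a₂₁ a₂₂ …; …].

T = [-7/25 -576/625 -168/625 -2778/625; 0 7/25 -24/25 21/25; 24/25 -168/625 -49/625 3096/625; 0 0 0 1]

T1 = [1 0 0 6; 0 1 0 3; 0 0 1 0; 0 0 0 1]
T2·T1 = [1 0 0 6; 0 7/25 -24/25 21/25; 0 24/25 7/25 72/25; 0 0 0 1]
T3·…·T1 = [-7/25 -576/625 -168/625 -2778/625; 0 7/25 -24/25 21/25; 24/25 -168/625 -49/625 3096/625; 0 0 0 1]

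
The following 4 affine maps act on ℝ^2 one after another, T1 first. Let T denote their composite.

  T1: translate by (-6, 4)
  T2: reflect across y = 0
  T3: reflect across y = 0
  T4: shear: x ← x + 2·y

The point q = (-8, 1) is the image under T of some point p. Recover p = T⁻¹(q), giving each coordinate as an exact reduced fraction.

p = (-4, -3)

T1 = [1 0 -6; 0 1 4; 0 0 1]
T2·T1 = [1 0 -6; 0 -1 -4; 0 0 1]
T3·…·T1 = [1 0 -6; 0 1 4; 0 0 1]
T4·…·T1 = [1 2 2; 0 1 4; 0 0 1]
det M = 1; M⁻¹ = [1 -2 6; 0 1 -4; 0 0 1]
M⁻¹ · (-8, 1)ᵀ = (-4, -3)ᵀ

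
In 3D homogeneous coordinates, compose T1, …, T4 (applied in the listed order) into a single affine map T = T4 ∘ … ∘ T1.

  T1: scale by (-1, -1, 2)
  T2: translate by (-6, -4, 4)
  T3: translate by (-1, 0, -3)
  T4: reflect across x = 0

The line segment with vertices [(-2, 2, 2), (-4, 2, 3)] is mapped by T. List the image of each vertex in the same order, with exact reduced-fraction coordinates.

image vertices: (5, -6, 5), (3, -6, 7)

T1 scale by (-1, -1, 2): (-2, 2, 2) → (2, -2, 4); (-4, 2, 3) → (4, -2, 6)
T2 translate by (-6, -4, 4): (2, -2, 4) → (-4, -6, 8); (4, -2, 6) → (-2, -6, 10)
T3 translate by (-1, 0, -3): (-4, -6, 8) → (-5, -6, 5); (-2, -6, 10) → (-3, -6, 7)
T4 reflect across x = 0: (-5, -6, 5) → (5, -6, 5); (-3, -6, 7) → (3, -6, 7)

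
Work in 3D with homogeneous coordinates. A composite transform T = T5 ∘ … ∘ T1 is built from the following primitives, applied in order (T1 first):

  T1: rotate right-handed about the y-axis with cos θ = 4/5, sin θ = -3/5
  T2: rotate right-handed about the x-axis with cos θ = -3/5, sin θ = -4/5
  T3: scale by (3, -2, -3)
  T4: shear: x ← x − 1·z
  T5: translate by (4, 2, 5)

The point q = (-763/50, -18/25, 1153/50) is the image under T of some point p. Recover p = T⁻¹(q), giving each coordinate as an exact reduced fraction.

T1 = [4/5 0 -3/5 0; 0 1 0 0; 3/5 0 4/5 0; 0 0 0 1]
T2·T1 = [4/5 0 -3/5 0; 12/25 -3/5 16/25 0; -9/25 -4/5 -12/25 0; 0 0 0 1]
T3·…·T1 = [12/5 0 -9/5 0; -24/25 6/5 -32/25 0; 27/25 12/5 36/25 0; 0 0 0 1]
T4·…·T1 = [33/25 -12/5 -81/25 0; -24/25 6/5 -32/25 0; 27/25 12/5 36/25 0; 0 0 0 1]
T5·…·T1 = [33/25 -12/5 -81/25 4; -24/25 6/5 -32/25 2; 27/25 12/5 36/25 5; 0 0 0 1]
det M = 18; M⁻¹ = [4/15 -6/25 29/75 -63/25; 0 3/10 4/15 -29/15; -1/5 -8/25 -1/25 41/25; 0 0 0 1]
M⁻¹ · (-763/50, -18/25, 1153/50)ᵀ = (5/2, 4, 4)ᵀ

p = (5/2, 4, 4)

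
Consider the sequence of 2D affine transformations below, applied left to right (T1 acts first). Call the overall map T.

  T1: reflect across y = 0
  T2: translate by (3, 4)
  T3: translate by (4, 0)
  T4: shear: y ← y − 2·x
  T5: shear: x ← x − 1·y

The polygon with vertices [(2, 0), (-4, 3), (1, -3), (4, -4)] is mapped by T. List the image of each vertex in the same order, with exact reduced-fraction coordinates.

T1 reflect across y = 0: (2, 0) → (2, 0); (-4, 3) → (-4, -3); (1, -3) → (1, 3); (4, -4) → (4, 4)
T2 translate by (3, 4): (2, 0) → (5, 4); (-4, -3) → (-1, 1); (1, 3) → (4, 7); (4, 4) → (7, 8)
T3 translate by (4, 0): (5, 4) → (9, 4); (-1, 1) → (3, 1); (4, 7) → (8, 7); (7, 8) → (11, 8)
T4 shear: y ← y − 2·x: (9, 4) → (9, -14); (3, 1) → (3, -5); (8, 7) → (8, -9); (11, 8) → (11, -14)
T5 shear: x ← x − 1·y: (9, -14) → (23, -14); (3, -5) → (8, -5); (8, -9) → (17, -9); (11, -14) → (25, -14)

image vertices: (23, -14), (8, -5), (17, -9), (25, -14)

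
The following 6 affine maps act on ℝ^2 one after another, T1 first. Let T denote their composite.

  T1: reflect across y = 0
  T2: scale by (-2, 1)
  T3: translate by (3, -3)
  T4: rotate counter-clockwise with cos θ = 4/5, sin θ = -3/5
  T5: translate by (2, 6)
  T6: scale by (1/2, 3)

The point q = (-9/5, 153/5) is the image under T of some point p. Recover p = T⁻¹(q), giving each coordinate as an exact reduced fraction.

T1 = [1 0 0; 0 -1 0; 0 0 1]
T2·T1 = [-2 0 0; 0 -1 0; 0 0 1]
T3·…·T1 = [-2 0 3; 0 -1 -3; 0 0 1]
T4·…·T1 = [-8/5 -3/5 3/5; 6/5 -4/5 -21/5; 0 0 1]
T5·…·T1 = [-8/5 -3/5 13/5; 6/5 -4/5 9/5; 0 0 1]
T6·…·T1 = [-4/5 -3/10 13/10; 18/5 -12/5 27/5; 0 0 1]
det M = 3; M⁻¹ = [-4/5 1/10 1/2; -6/5 -4/15 3; 0 0 1]
M⁻¹ · (-9/5, 153/5)ᵀ = (5, -3)ᵀ

p = (5, -3)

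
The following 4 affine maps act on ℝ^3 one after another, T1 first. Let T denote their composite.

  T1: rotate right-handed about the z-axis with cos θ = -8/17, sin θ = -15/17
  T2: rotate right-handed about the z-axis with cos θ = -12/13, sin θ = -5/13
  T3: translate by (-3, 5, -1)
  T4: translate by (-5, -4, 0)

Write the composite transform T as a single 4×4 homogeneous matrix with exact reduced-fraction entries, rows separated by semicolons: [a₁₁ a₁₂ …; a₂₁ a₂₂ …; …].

T = [21/221 -220/221 0 -8; 220/221 21/221 0 1; 0 0 1 -1; 0 0 0 1]

T1 = [-8/17 15/17 0 0; -15/17 -8/17 0 0; 0 0 1 0; 0 0 0 1]
T2·T1 = [21/221 -220/221 0 0; 220/221 21/221 0 0; 0 0 1 0; 0 0 0 1]
T3·…·T1 = [21/221 -220/221 0 -3; 220/221 21/221 0 5; 0 0 1 -1; 0 0 0 1]
T4·…·T1 = [21/221 -220/221 0 -8; 220/221 21/221 0 1; 0 0 1 -1; 0 0 0 1]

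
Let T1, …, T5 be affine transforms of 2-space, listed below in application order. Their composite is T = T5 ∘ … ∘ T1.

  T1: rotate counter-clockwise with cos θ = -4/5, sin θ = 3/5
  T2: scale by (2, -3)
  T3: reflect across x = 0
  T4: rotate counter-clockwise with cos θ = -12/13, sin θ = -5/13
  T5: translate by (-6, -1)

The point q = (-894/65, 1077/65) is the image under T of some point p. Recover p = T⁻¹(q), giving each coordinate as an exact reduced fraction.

p = (4, -5)

T1 = [-4/5 -3/5 0; 3/5 -4/5 0; 0 0 1]
T2·T1 = [-8/5 -6/5 0; -9/5 12/5 0; 0 0 1]
T3·…·T1 = [8/5 6/5 0; -9/5 12/5 0; 0 0 1]
T4·…·T1 = [-141/65 -12/65 0; 68/65 -174/65 0; 0 0 1]
T5·…·T1 = [-141/65 -12/65 -6; 68/65 -174/65 -1; 0 0 1]
det M = 6; M⁻¹ = [-29/65 2/65 -172/65; -34/195 -47/130 -183/130; 0 0 1]
M⁻¹ · (-894/65, 1077/65)ᵀ = (4, -5)ᵀ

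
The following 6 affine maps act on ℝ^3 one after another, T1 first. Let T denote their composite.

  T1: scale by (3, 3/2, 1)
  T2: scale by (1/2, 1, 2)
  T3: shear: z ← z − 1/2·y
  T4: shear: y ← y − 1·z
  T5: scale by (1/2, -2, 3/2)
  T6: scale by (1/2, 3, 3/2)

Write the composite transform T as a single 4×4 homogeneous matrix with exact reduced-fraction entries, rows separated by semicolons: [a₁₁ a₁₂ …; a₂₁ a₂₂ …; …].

T = [3/8 0 0 0; 0 -27/2 12 0; 0 -27/16 9/2 0; 0 0 0 1]

T1 = [3 0 0 0; 0 3/2 0 0; 0 0 1 0; 0 0 0 1]
T2·T1 = [3/2 0 0 0; 0 3/2 0 0; 0 0 2 0; 0 0 0 1]
T3·…·T1 = [3/2 0 0 0; 0 3/2 0 0; 0 -3/4 2 0; 0 0 0 1]
T4·…·T1 = [3/2 0 0 0; 0 9/4 -2 0; 0 -3/4 2 0; 0 0 0 1]
T5·…·T1 = [3/4 0 0 0; 0 -9/2 4 0; 0 -9/8 3 0; 0 0 0 1]
T6·…·T1 = [3/8 0 0 0; 0 -27/2 12 0; 0 -27/16 9/2 0; 0 0 0 1]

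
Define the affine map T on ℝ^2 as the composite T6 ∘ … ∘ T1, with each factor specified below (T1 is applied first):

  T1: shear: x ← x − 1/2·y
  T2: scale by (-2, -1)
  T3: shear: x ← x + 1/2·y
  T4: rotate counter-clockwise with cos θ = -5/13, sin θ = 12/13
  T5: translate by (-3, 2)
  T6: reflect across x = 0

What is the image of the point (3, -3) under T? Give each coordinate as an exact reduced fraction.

T1 shear: x ← x − 1/2·y: (3, -3) → (9/2, -3)
T2 scale by (-2, -1): (9/2, -3) → (-9, 3)
T3 shear: x ← x + 1/2·y: (-9, 3) → (-15/2, 3)
T4 rotate counter-clockwise with cos θ = -5/13, sin θ = 12/13: (-15/2, 3) → (3/26, -105/13)
T5 translate by (-3, 2): (3/26, -105/13) → (-75/26, -79/13)
T6 reflect across x = 0: (-75/26, -79/13) → (75/26, -79/13)

T(p) = (75/26, -79/13)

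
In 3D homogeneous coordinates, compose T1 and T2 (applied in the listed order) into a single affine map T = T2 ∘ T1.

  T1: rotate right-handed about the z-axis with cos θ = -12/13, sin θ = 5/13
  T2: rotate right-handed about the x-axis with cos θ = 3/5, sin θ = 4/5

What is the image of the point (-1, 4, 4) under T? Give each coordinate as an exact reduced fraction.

T1 rotate right-handed about the z-axis with cos θ = -12/13, sin θ = 5/13: (-1, 4, 4) → (-8/13, -53/13, 4)
T2 rotate right-handed about the x-axis with cos θ = 3/5, sin θ = 4/5: (-8/13, -53/13, 4) → (-8/13, -367/65, -56/65)

T(p) = (-8/13, -367/65, -56/65)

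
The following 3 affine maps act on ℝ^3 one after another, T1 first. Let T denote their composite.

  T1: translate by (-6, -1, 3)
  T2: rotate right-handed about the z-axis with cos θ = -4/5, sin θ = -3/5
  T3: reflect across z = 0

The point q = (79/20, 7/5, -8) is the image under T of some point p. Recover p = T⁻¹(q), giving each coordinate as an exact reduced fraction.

p = (2, 9/4, 5)

T1 = [1 0 0 -6; 0 1 0 -1; 0 0 1 3; 0 0 0 1]
T2·T1 = [-4/5 3/5 0 21/5; -3/5 -4/5 0 22/5; 0 0 1 3; 0 0 0 1]
T3·…·T1 = [-4/5 3/5 0 21/5; -3/5 -4/5 0 22/5; 0 0 -1 -3; 0 0 0 1]
det M = -1; M⁻¹ = [-4/5 -3/5 0 6; 3/5 -4/5 0 1; 0 0 -1 -3; 0 0 0 1]
M⁻¹ · (79/20, 7/5, -8)ᵀ = (2, 9/4, 5)ᵀ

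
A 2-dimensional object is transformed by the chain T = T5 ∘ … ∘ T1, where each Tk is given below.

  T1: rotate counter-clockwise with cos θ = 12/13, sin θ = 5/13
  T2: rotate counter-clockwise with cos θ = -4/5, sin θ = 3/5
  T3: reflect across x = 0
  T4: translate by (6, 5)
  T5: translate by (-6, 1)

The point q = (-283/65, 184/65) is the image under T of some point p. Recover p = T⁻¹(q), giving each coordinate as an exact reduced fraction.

p = (-5, 2)

T1 = [12/13 -5/13 0; 5/13 12/13 0; 0 0 1]
T2·T1 = [-63/65 -16/65 0; 16/65 -63/65 0; 0 0 1]
T3·…·T1 = [63/65 16/65 0; 16/65 -63/65 0; 0 0 1]
T4·…·T1 = [63/65 16/65 6; 16/65 -63/65 5; 0 0 1]
T5·…·T1 = [63/65 16/65 0; 16/65 -63/65 6; 0 0 1]
det M = -1; M⁻¹ = [63/65 16/65 -96/65; 16/65 -63/65 378/65; 0 0 1]
M⁻¹ · (-283/65, 184/65)ᵀ = (-5, 2)ᵀ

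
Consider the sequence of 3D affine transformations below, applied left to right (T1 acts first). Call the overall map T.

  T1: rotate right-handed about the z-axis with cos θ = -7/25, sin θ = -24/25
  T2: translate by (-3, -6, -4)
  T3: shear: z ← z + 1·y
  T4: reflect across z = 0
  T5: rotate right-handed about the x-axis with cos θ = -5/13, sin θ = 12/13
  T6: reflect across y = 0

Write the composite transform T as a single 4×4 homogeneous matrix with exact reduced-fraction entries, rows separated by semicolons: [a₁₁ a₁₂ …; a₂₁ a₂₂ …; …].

T = [-7/25 24/25 0 -3; 168/325 49/325 -12/13 90/13; -408/325 -119/325 5/13 -122/13; 0 0 0 1]

T1 = [-7/25 24/25 0 0; -24/25 -7/25 0 0; 0 0 1 0; 0 0 0 1]
T2·T1 = [-7/25 24/25 0 -3; -24/25 -7/25 0 -6; 0 0 1 -4; 0 0 0 1]
T3·…·T1 = [-7/25 24/25 0 -3; -24/25 -7/25 0 -6; -24/25 -7/25 1 -10; 0 0 0 1]
T4·…·T1 = [-7/25 24/25 0 -3; -24/25 -7/25 0 -6; 24/25 7/25 -1 10; 0 0 0 1]
T5·…·T1 = [-7/25 24/25 0 -3; -168/325 -49/325 12/13 -90/13; -408/325 -119/325 5/13 -122/13; 0 0 0 1]
T6·…·T1 = [-7/25 24/25 0 -3; 168/325 49/325 -12/13 90/13; -408/325 -119/325 5/13 -122/13; 0 0 0 1]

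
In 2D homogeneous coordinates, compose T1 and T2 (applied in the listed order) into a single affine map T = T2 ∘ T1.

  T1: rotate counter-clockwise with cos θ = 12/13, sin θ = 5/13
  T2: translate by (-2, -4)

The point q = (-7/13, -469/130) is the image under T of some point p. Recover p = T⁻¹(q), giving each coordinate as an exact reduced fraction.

T1 = [12/13 -5/13 0; 5/13 12/13 0; 0 0 1]
T2·T1 = [12/13 -5/13 -2; 5/13 12/13 -4; 0 0 1]
det M = 1; M⁻¹ = [12/13 5/13 44/13; -5/13 12/13 38/13; 0 0 1]
M⁻¹ · (-7/13, -469/130)ᵀ = (3/2, -1/5)ᵀ

p = (3/2, -1/5)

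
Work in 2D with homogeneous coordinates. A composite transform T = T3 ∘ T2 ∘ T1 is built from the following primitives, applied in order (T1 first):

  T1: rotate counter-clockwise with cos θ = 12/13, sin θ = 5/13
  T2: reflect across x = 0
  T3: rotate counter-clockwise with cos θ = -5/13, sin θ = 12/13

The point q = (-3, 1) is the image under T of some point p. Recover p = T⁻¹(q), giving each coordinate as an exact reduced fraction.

p = (-1, 3)

T1 = [12/13 -5/13 0; 5/13 12/13 0; 0 0 1]
T2·T1 = [-12/13 5/13 0; 5/13 12/13 0; 0 0 1]
T3·…·T1 = [0 -1 0; -1 0 0; 0 0 1]
det M = -1; M⁻¹ = [0 -1 0; -1 0 0; 0 0 1]
M⁻¹ · (-3, 1)ᵀ = (-1, 3)ᵀ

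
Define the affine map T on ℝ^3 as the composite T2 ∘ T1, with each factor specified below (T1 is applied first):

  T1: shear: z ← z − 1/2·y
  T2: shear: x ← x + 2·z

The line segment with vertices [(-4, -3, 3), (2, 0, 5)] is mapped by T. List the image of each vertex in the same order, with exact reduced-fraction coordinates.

T1 shear: z ← z − 1/2·y: (-4, -3, 3) → (-4, -3, 9/2); (2, 0, 5) → (2, 0, 5)
T2 shear: x ← x + 2·z: (-4, -3, 9/2) → (5, -3, 9/2); (2, 0, 5) → (12, 0, 5)

image vertices: (5, -3, 9/2), (12, 0, 5)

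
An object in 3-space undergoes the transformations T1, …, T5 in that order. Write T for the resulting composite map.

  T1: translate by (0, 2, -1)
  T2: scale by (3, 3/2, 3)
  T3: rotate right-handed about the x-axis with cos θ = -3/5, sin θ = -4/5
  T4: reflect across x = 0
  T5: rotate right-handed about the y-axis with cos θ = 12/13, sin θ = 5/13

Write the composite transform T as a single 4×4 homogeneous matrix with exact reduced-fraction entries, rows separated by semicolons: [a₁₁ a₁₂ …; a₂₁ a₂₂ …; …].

T1 = [1 0 0 0; 0 1 0 2; 0 0 1 -1; 0 0 0 1]
T2·T1 = [3 0 0 0; 0 3/2 0 3; 0 0 3 -3; 0 0 0 1]
T3·…·T1 = [3 0 0 0; 0 -9/10 12/5 -21/5; 0 -6/5 -9/5 -3/5; 0 0 0 1]
T4·…·T1 = [-3 0 0 0; 0 -9/10 12/5 -21/5; 0 -6/5 -9/5 -3/5; 0 0 0 1]
T5·…·T1 = [-36/13 -6/13 -9/13 -3/13; 0 -9/10 12/5 -21/5; 15/13 -72/65 -108/65 -36/65; 0 0 0 1]

T = [-36/13 -6/13 -9/13 -3/13; 0 -9/10 12/5 -21/5; 15/13 -72/65 -108/65 -36/65; 0 0 0 1]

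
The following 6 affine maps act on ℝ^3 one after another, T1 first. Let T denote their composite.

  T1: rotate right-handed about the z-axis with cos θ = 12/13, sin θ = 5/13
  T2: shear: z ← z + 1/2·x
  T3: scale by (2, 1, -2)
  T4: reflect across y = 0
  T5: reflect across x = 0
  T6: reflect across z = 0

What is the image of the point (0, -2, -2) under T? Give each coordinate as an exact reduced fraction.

T1 rotate right-handed about the z-axis with cos θ = 12/13, sin θ = 5/13: (0, -2, -2) → (10/13, -24/13, -2)
T2 shear: z ← z + 1/2·x: (10/13, -24/13, -2) → (10/13, -24/13, -21/13)
T3 scale by (2, 1, -2): (10/13, -24/13, -21/13) → (20/13, -24/13, 42/13)
T4 reflect across y = 0: (20/13, -24/13, 42/13) → (20/13, 24/13, 42/13)
T5 reflect across x = 0: (20/13, 24/13, 42/13) → (-20/13, 24/13, 42/13)
T6 reflect across z = 0: (-20/13, 24/13, 42/13) → (-20/13, 24/13, -42/13)

T(p) = (-20/13, 24/13, -42/13)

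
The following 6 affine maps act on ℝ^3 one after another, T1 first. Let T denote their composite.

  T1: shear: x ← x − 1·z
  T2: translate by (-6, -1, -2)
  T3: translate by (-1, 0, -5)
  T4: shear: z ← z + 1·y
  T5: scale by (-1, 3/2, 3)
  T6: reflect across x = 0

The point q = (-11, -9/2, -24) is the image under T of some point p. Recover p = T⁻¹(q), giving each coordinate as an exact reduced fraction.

p = (-2, -2, 2)

T1 = [1 0 -1 0; 0 1 0 0; 0 0 1 0; 0 0 0 1]
T2·T1 = [1 0 -1 -6; 0 1 0 -1; 0 0 1 -2; 0 0 0 1]
T3·…·T1 = [1 0 -1 -7; 0 1 0 -1; 0 0 1 -7; 0 0 0 1]
T4·…·T1 = [1 0 -1 -7; 0 1 0 -1; 0 1 1 -8; 0 0 0 1]
T5·…·T1 = [-1 0 1 7; 0 3/2 0 -3/2; 0 3 3 -24; 0 0 0 1]
T6·…·T1 = [1 0 -1 -7; 0 3/2 0 -3/2; 0 3 3 -24; 0 0 0 1]
det M = 9/2; M⁻¹ = [1 -2/3 1/3 14; 0 2/3 0 1; 0 -2/3 1/3 7; 0 0 0 1]
M⁻¹ · (-11, -9/2, -24)ᵀ = (-2, -2, 2)ᵀ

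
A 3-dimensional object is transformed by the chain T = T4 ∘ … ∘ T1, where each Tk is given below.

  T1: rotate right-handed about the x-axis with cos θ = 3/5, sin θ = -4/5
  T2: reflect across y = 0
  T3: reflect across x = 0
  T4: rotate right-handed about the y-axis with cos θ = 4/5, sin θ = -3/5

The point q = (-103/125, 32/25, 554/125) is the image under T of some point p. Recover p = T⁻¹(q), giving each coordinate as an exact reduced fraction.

p = (-2, -4, 7/5)

T1 = [1 0 0 0; 0 3/5 4/5 0; 0 -4/5 3/5 0; 0 0 0 1]
T2·T1 = [1 0 0 0; 0 -3/5 -4/5 0; 0 -4/5 3/5 0; 0 0 0 1]
T3·…·T1 = [-1 0 0 0; 0 -3/5 -4/5 0; 0 -4/5 3/5 0; 0 0 0 1]
T4·…·T1 = [-4/5 12/25 -9/25 0; 0 -3/5 -4/5 0; -3/5 -16/25 12/25 0; 0 0 0 1]
det M = 1; M⁻¹ = [-4/5 0 -3/5 0; 12/25 -3/5 -16/25 0; -9/25 -4/5 12/25 0; 0 0 0 1]
M⁻¹ · (-103/125, 32/25, 554/125)ᵀ = (-2, -4, 7/5)ᵀ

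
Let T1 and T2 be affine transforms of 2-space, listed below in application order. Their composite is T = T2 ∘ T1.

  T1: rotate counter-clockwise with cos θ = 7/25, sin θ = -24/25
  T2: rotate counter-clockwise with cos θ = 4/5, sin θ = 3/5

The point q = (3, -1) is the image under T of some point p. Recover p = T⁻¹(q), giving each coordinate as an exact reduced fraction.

T1 = [7/25 24/25 0; -24/25 7/25 0; 0 0 1]
T2·T1 = [4/5 3/5 0; -3/5 4/5 0; 0 0 1]
det M = 1; M⁻¹ = [4/5 -3/5 0; 3/5 4/5 0; 0 0 1]
M⁻¹ · (3, -1)ᵀ = (3, 1)ᵀ

p = (3, 1)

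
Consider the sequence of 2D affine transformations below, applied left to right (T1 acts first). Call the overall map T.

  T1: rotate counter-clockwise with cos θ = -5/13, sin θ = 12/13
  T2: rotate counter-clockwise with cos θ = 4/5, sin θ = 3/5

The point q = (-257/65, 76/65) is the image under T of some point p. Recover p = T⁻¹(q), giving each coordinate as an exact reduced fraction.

T1 = [-5/13 -12/13 0; 12/13 -5/13 0; 0 0 1]
T2·T1 = [-56/65 -33/65 0; 33/65 -56/65 0; 0 0 1]
det M = 1; M⁻¹ = [-56/65 33/65 0; -33/65 -56/65 0; 0 0 1]
M⁻¹ · (-257/65, 76/65)ᵀ = (4, 1)ᵀ

p = (4, 1)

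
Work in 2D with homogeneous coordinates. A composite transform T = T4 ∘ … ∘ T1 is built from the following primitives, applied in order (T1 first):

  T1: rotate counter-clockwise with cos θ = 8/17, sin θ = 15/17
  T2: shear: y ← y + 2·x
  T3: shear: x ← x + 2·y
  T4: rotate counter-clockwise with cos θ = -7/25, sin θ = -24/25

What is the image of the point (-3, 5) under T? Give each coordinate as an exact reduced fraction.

T1 rotate counter-clockwise with cos θ = 8/17, sin θ = 15/17: (-3, 5) → (-99/17, -5/17)
T2 shear: y ← y + 2·x: (-99/17, -5/17) → (-99/17, -203/17)
T3 shear: x ← x + 2·y: (-99/17, -203/17) → (-505/17, -203/17)
T4 rotate counter-clockwise with cos θ = -7/25, sin θ = -24/25: (-505/17, -203/17) → (-1337/425, 13541/425)

T(p) = (-1337/425, 13541/425)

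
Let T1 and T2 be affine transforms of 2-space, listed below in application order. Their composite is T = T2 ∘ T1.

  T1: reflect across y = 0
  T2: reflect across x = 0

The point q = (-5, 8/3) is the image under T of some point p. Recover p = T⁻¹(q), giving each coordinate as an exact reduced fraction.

T1 = [1 0 0; 0 -1 0; 0 0 1]
T2·T1 = [-1 0 0; 0 -1 0; 0 0 1]
det M = 1; M⁻¹ = [-1 0 0; 0 -1 0; 0 0 1]
M⁻¹ · (-5, 8/3)ᵀ = (5, -8/3)ᵀ

p = (5, -8/3)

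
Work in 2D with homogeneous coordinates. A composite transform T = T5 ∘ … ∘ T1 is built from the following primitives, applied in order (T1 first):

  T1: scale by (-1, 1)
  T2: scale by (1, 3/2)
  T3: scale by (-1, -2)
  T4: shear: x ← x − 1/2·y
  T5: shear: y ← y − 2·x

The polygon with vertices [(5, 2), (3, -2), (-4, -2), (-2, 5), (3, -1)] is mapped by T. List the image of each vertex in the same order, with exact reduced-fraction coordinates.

T1 scale by (-1, 1): (5, 2) → (-5, 2); (3, -2) → (-3, -2); (-4, -2) → (4, -2); (-2, 5) → (2, 5); (3, -1) → (-3, -1)
T2 scale by (1, 3/2): (-5, 2) → (-5, 3); (-3, -2) → (-3, -3); (4, -2) → (4, -3); (2, 5) → (2, 15/2); (-3, -1) → (-3, -3/2)
T3 scale by (-1, -2): (-5, 3) → (5, -6); (-3, -3) → (3, 6); (4, -3) → (-4, 6); (2, 15/2) → (-2, -15); (-3, -3/2) → (3, 3)
T4 shear: x ← x − 1/2·y: (5, -6) → (8, -6); (3, 6) → (0, 6); (-4, 6) → (-7, 6); (-2, -15) → (11/2, -15); (3, 3) → (3/2, 3)
T5 shear: y ← y − 2·x: (8, -6) → (8, -22); (0, 6) → (0, 6); (-7, 6) → (-7, 20); (11/2, -15) → (11/2, -26); (3/2, 3) → (3/2, 0)

image vertices: (8, -22), (0, 6), (-7, 20), (11/2, -26), (3/2, 0)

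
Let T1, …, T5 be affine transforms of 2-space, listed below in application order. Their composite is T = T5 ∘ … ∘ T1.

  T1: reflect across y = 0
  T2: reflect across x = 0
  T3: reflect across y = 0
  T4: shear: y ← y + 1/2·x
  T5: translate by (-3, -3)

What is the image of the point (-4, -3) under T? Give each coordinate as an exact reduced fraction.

T(p) = (1, -4)

T1 reflect across y = 0: (-4, -3) → (-4, 3)
T2 reflect across x = 0: (-4, 3) → (4, 3)
T3 reflect across y = 0: (4, 3) → (4, -3)
T4 shear: y ← y + 1/2·x: (4, -3) → (4, -1)
T5 translate by (-3, -3): (4, -1) → (1, -4)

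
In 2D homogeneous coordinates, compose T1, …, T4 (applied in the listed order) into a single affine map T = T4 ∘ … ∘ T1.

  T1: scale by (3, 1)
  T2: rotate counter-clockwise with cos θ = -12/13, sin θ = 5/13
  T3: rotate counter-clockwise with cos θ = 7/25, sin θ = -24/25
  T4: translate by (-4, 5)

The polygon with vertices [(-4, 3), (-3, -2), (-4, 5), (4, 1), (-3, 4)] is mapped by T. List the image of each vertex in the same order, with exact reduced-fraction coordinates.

image vertices: (-2701/325, -2143/325), (-978/325, -1354/325), (-3347/325, -2071/325), (-1191/325, 5537/325), (-2916/325, -1138/325)

T1 scale by (3, 1): (-4, 3) → (-12, 3); (-3, -2) → (-9, -2); (-4, 5) → (-12, 5); (4, 1) → (12, 1); (-3, 4) → (-9, 4)
T2 rotate counter-clockwise with cos θ = -12/13, sin θ = 5/13: (-12, 3) → (129/13, -96/13); (-9, -2) → (118/13, -21/13); (-12, 5) → (119/13, -120/13); (12, 1) → (-149/13, 48/13); (-9, 4) → (88/13, -93/13)
T3 rotate counter-clockwise with cos θ = 7/25, sin θ = -24/25: (129/13, -96/13) → (-1401/325, -3768/325); (118/13, -21/13) → (322/325, -2979/325); (119/13, -120/13) → (-2047/325, -3696/325); (-149/13, 48/13) → (109/325, 3912/325); (88/13, -93/13) → (-1616/325, -2763/325)
T4 translate by (-4, 5): (-1401/325, -3768/325) → (-2701/325, -2143/325); (322/325, -2979/325) → (-978/325, -1354/325); (-2047/325, -3696/325) → (-3347/325, -2071/325); (109/325, 3912/325) → (-1191/325, 5537/325); (-1616/325, -2763/325) → (-2916/325, -1138/325)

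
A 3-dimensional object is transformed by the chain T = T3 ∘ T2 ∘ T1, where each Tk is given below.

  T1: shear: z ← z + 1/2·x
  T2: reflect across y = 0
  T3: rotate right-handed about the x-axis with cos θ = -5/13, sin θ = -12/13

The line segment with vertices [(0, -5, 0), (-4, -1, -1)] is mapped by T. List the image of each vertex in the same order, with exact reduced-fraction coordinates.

T1 shear: z ← z + 1/2·x: (0, -5, 0) → (0, -5, 0); (-4, -1, -1) → (-4, -1, -3)
T2 reflect across y = 0: (0, -5, 0) → (0, 5, 0); (-4, -1, -3) → (-4, 1, -3)
T3 rotate right-handed about the x-axis with cos θ = -5/13, sin θ = -12/13: (0, 5, 0) → (0, -25/13, -60/13); (-4, 1, -3) → (-4, -41/13, 3/13)

image vertices: (0, -25/13, -60/13), (-4, -41/13, 3/13)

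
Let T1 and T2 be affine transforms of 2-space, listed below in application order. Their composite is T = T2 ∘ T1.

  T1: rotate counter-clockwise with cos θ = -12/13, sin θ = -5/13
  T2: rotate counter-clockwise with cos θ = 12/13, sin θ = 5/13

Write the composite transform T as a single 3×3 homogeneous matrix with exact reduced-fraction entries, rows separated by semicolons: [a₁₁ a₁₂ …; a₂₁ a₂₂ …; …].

T = [-119/169 120/169 0; -120/169 -119/169 0; 0 0 1]

T1 = [-12/13 5/13 0; -5/13 -12/13 0; 0 0 1]
T2·T1 = [-119/169 120/169 0; -120/169 -119/169 0; 0 0 1]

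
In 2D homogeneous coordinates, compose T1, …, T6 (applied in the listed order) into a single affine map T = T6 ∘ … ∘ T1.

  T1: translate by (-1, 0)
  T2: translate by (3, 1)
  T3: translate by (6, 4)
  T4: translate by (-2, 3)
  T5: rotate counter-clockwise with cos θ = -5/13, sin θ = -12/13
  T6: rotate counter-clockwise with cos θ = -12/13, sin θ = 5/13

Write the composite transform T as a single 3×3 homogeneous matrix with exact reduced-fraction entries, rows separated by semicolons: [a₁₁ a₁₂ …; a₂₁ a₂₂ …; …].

T1 = [1 0 -1; 0 1 0; 0 0 1]
T2·T1 = [1 0 2; 0 1 1; 0 0 1]
T3·…·T1 = [1 0 8; 0 1 5; 0 0 1]
T4·…·T1 = [1 0 6; 0 1 8; 0 0 1]
T5·…·T1 = [-5/13 12/13 66/13; -12/13 -5/13 -112/13; 0 0 1]
T6·…·T1 = [120/169 -119/169 -232/169; 119/169 120/169 1674/169; 0 0 1]

T = [120/169 -119/169 -232/169; 119/169 120/169 1674/169; 0 0 1]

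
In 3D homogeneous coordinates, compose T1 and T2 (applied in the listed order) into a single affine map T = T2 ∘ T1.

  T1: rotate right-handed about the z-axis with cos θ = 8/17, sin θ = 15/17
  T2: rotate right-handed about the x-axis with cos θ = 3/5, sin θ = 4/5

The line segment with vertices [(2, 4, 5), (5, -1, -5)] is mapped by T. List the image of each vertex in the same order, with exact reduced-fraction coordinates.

T1 rotate right-handed about the z-axis with cos θ = 8/17, sin θ = 15/17: (2, 4, 5) → (-44/17, 62/17, 5); (5, -1, -5) → (55/17, 67/17, -5)
T2 rotate right-handed about the x-axis with cos θ = 3/5, sin θ = 4/5: (-44/17, 62/17, 5) → (-44/17, -154/85, 503/85); (55/17, 67/17, -5) → (55/17, 541/85, 13/85)

image vertices: (-44/17, -154/85, 503/85), (55/17, 541/85, 13/85)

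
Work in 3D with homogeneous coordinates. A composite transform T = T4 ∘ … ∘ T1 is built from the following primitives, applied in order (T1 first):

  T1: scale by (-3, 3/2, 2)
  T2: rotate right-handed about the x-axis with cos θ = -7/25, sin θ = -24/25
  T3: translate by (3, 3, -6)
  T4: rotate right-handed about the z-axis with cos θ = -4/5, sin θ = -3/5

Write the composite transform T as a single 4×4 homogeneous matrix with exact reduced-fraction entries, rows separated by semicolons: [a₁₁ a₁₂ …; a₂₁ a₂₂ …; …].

T = [12/5 -63/250 144/125 -3/5; 9/5 42/125 -192/125 -21/5; 0 -36/25 -14/25 -6; 0 0 0 1]

T1 = [-3 0 0 0; 0 3/2 0 0; 0 0 2 0; 0 0 0 1]
T2·T1 = [-3 0 0 0; 0 -21/50 48/25 0; 0 -36/25 -14/25 0; 0 0 0 1]
T3·…·T1 = [-3 0 0 3; 0 -21/50 48/25 3; 0 -36/25 -14/25 -6; 0 0 0 1]
T4·…·T1 = [12/5 -63/250 144/125 -3/5; 9/5 42/125 -192/125 -21/5; 0 -36/25 -14/25 -6; 0 0 0 1]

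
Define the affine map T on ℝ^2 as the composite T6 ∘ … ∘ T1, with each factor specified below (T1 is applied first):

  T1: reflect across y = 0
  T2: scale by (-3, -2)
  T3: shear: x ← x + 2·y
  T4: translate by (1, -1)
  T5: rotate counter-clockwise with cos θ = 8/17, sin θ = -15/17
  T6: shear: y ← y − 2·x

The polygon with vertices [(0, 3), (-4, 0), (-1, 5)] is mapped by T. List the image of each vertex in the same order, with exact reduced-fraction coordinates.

T1 reflect across y = 0: (0, 3) → (0, -3); (-4, 0) → (-4, 0); (-1, 5) → (-1, -5)
T2 scale by (-3, -2): (0, -3) → (0, 6); (-4, 0) → (12, 0); (-1, -5) → (3, 10)
T3 shear: x ← x + 2·y: (0, 6) → (12, 6); (12, 0) → (12, 0); (3, 10) → (23, 10)
T4 translate by (1, -1): (12, 6) → (13, 5); (12, 0) → (13, -1); (23, 10) → (24, 9)
T5 rotate counter-clockwise with cos θ = 8/17, sin θ = -15/17: (13, 5) → (179/17, -155/17); (13, -1) → (89/17, -203/17); (24, 9) → (327/17, -288/17)
T6 shear: y ← y − 2·x: (179/17, -155/17) → (179/17, -513/17); (89/17, -203/17) → (89/17, -381/17); (327/17, -288/17) → (327/17, -942/17)

image vertices: (179/17, -513/17), (89/17, -381/17), (327/17, -942/17)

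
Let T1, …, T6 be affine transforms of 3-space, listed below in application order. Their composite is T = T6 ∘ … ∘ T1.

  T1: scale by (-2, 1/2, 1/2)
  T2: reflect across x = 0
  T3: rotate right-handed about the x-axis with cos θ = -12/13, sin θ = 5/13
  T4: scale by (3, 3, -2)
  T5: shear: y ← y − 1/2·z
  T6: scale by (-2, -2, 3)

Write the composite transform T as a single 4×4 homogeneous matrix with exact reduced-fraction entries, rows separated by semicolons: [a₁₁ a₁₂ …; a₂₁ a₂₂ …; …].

T1 = [-2 0 0 0; 0 1/2 0 0; 0 0 1/2 0; 0 0 0 1]
T2·T1 = [2 0 0 0; 0 1/2 0 0; 0 0 1/2 0; 0 0 0 1]
T3·…·T1 = [2 0 0 0; 0 -6/13 -5/26 0; 0 5/26 -6/13 0; 0 0 0 1]
T4·…·T1 = [6 0 0 0; 0 -18/13 -15/26 0; 0 -5/13 12/13 0; 0 0 0 1]
T5·…·T1 = [6 0 0 0; 0 -31/26 -27/26 0; 0 -5/13 12/13 0; 0 0 0 1]
T6·…·T1 = [-12 0 0 0; 0 31/13 27/13 0; 0 -15/13 36/13 0; 0 0 0 1]

T = [-12 0 0 0; 0 31/13 27/13 0; 0 -15/13 36/13 0; 0 0 0 1]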